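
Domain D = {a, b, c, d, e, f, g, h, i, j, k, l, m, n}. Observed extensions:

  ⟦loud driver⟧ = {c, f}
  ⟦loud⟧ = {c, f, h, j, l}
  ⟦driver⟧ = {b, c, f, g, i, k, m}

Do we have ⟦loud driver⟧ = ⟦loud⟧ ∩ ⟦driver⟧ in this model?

yes

⟦loud⟧ ∩ ⟦driver⟧ = {c, f, h, j, l} ∩ {b, c, f, g, i, k, m} = {c, f}
Observed ⟦loud driver⟧ = {c, f}.
These coincide, so the modifier is intersective here.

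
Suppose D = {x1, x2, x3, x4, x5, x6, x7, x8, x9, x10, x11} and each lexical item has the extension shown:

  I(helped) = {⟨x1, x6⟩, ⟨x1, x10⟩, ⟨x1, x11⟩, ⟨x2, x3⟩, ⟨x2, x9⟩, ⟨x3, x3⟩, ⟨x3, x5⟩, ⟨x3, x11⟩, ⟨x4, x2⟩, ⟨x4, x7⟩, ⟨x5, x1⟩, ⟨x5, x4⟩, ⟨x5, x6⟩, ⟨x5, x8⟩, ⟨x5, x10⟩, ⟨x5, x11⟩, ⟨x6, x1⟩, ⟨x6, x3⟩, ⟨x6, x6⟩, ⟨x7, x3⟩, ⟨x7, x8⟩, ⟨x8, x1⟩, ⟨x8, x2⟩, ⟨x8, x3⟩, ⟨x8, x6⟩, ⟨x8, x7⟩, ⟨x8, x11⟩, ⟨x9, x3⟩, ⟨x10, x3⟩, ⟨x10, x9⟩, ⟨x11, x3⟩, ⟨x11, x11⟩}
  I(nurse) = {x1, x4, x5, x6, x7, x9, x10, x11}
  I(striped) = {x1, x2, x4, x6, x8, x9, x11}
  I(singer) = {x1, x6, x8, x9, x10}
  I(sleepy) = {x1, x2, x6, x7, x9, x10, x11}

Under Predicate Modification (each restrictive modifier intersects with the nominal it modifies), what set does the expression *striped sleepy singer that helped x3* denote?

⟦that helped x3⟧ = {x : ⟨x, x3⟩ ∈ ⟦helped⟧} = {x2, x3, x6, x7, x8, x9, x10, x11}
⟦singer⟧ = {x1, x6, x8, x9, x10}
… ∩ ⟦that helped x3⟧ = {x1, x6, x8, x9, x10} ∩ {x2, x3, x6, x7, x8, x9, x10, x11} = {x6, x8, x9, x10}
… ∩ ⟦striped⟧ = {x6, x8, x9, x10} ∩ {x1, x2, x4, x6, x8, x9, x11} = {x6, x8, x9}
… ∩ ⟦sleepy⟧ = {x6, x8, x9} ∩ {x1, x2, x6, x7, x9, x10, x11} = {x6, x9}
So ⟦striped sleepy singer that helped x3⟧ = {x6, x9}.

{x6, x9}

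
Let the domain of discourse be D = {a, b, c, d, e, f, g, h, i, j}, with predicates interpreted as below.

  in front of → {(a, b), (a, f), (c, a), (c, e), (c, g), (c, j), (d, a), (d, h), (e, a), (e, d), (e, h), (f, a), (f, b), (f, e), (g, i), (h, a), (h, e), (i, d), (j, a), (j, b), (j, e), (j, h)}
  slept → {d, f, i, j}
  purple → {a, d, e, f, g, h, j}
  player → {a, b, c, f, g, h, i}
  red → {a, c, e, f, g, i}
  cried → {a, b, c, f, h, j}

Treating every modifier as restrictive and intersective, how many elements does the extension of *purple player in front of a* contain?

⟦in front of a⟧ = {x : ⟨x, a⟩ ∈ ⟦in front of⟧} = {c, d, e, f, h, j}
⟦player⟧ = {a, b, c, f, g, h, i}
… ∩ ⟦in front of a⟧ = {a, b, c, f, g, h, i} ∩ {c, d, e, f, h, j} = {c, f, h}
… ∩ ⟦purple⟧ = {c, f, h} ∩ {a, d, e, f, g, h, j} = {f, h}
⟦purple player in front of a⟧ = {f, h}, so the cardinality is 2.

2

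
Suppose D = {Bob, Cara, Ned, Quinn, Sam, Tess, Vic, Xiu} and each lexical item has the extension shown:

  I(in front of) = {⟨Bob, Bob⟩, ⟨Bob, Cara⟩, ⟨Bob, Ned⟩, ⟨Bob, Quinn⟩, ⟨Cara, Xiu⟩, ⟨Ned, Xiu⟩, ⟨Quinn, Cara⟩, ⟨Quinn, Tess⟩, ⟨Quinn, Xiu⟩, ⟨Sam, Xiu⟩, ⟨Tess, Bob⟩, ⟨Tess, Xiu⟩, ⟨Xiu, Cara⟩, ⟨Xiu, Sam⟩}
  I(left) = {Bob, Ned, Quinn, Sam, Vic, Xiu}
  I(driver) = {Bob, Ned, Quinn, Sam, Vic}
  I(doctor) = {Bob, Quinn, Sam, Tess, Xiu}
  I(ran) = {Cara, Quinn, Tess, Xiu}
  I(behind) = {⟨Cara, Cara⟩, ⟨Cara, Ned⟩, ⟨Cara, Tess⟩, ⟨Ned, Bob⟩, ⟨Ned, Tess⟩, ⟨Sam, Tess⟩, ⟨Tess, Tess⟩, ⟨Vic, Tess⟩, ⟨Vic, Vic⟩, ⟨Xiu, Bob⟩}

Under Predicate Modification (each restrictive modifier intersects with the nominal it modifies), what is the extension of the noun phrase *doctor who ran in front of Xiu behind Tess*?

⟦who ran⟧ = ⟦ran⟧ = {Cara, Quinn, Tess, Xiu}
⟦in front of Xiu⟧ = {x : ⟨x, Xiu⟩ ∈ ⟦in front of⟧} = {Cara, Ned, Quinn, Sam, Tess}
⟦behind Tess⟧ = {x : ⟨x, Tess⟩ ∈ ⟦behind⟧} = {Cara, Ned, Sam, Tess, Vic}
⟦doctor⟧ = {Bob, Quinn, Sam, Tess, Xiu}
… ∩ ⟦who ran⟧ = {Bob, Quinn, Sam, Tess, Xiu} ∩ {Cara, Quinn, Tess, Xiu} = {Quinn, Tess, Xiu}
… ∩ ⟦in front of Xiu⟧ = {Quinn, Tess, Xiu} ∩ {Cara, Ned, Quinn, Sam, Tess} = {Quinn, Tess}
… ∩ ⟦behind Tess⟧ = {Quinn, Tess} ∩ {Cara, Ned, Sam, Tess, Vic} = {Tess}
So ⟦doctor who ran in front of Xiu behind Tess⟧ = {Tess}.

{Tess}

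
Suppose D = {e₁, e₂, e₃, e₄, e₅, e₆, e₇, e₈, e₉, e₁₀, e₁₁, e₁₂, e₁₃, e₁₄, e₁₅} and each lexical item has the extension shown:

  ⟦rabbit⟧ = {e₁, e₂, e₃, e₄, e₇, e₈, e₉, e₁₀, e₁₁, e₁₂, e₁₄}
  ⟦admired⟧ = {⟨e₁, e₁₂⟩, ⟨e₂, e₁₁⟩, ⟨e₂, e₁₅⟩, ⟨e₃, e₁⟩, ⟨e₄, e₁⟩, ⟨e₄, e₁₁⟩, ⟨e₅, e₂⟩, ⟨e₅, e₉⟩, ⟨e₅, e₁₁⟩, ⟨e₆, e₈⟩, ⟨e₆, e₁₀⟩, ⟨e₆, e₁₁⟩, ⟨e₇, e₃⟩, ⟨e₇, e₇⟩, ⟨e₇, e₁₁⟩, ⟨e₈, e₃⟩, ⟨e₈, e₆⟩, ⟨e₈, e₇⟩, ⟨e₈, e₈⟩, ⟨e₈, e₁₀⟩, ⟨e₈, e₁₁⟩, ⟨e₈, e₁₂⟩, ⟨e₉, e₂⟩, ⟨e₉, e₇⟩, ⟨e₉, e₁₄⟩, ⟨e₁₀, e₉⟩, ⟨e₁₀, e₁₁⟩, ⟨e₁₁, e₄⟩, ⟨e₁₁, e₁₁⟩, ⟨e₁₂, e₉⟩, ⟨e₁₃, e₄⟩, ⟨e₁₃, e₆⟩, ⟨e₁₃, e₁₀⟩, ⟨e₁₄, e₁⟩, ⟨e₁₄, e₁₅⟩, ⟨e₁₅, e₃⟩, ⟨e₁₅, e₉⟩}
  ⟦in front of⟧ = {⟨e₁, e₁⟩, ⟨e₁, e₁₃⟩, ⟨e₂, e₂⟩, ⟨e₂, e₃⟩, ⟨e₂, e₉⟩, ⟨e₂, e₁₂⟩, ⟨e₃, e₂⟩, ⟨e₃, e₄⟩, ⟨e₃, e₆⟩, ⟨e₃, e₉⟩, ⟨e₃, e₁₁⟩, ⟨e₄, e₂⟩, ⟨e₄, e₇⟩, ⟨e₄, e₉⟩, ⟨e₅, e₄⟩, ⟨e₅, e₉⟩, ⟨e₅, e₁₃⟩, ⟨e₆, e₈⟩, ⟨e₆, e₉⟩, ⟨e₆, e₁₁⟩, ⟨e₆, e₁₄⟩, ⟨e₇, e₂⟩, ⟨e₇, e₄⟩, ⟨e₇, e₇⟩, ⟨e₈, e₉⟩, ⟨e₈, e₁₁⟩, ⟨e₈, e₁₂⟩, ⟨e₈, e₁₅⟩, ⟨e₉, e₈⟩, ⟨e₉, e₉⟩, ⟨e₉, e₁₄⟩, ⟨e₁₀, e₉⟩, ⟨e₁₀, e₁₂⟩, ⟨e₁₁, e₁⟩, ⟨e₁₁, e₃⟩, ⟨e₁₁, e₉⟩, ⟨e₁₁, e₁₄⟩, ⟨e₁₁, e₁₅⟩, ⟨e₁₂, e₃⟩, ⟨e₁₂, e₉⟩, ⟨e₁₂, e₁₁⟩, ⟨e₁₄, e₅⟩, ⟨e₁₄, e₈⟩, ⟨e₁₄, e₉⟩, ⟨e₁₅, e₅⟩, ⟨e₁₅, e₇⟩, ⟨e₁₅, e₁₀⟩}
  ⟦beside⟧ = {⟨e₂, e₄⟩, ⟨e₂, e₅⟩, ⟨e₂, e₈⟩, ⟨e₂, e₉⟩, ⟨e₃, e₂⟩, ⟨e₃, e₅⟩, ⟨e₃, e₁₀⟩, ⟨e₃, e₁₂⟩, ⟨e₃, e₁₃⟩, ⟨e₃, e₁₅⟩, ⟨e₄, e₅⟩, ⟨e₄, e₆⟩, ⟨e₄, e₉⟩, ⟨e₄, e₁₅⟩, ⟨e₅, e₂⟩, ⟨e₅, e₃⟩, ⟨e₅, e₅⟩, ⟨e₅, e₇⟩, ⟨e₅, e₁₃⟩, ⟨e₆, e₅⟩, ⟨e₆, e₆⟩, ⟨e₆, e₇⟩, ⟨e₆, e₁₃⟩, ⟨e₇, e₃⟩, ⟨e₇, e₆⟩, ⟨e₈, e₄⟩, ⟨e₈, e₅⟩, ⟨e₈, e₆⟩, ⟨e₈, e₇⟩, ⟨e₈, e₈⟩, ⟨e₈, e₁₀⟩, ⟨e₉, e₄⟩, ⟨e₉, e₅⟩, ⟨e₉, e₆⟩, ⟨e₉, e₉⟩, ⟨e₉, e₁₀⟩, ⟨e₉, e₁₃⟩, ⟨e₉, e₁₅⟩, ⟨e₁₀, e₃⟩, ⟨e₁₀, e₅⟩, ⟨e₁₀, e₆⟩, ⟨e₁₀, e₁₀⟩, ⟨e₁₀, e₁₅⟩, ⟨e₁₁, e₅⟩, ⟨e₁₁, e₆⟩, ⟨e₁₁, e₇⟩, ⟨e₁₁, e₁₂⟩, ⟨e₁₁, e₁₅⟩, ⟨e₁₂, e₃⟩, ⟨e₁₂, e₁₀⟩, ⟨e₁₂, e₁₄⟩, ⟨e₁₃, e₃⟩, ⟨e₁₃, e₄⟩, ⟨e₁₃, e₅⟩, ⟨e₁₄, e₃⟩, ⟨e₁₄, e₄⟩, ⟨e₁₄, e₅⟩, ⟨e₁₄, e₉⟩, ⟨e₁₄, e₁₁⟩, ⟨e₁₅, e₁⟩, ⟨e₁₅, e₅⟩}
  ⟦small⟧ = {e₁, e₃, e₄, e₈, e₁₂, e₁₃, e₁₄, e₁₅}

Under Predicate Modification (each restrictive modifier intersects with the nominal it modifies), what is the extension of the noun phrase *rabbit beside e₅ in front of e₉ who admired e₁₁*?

{e₂, e₄, e₈, e₁₀, e₁₁}

⟦beside e₅⟧ = {x : ⟨x, e₅⟩ ∈ ⟦beside⟧} = {e₂, e₃, e₄, e₅, e₆, e₈, e₉, e₁₀, e₁₁, e₁₃, e₁₄, e₁₅}
⟦in front of e₉⟧ = {x : ⟨x, e₉⟩ ∈ ⟦in front of⟧} = {e₂, e₃, e₄, e₅, e₆, e₈, e₉, e₁₀, e₁₁, e₁₂, e₁₄}
⟦who admired e₁₁⟧ = {x : ⟨x, e₁₁⟩ ∈ ⟦admired⟧} = {e₂, e₄, e₅, e₆, e₇, e₈, e₁₀, e₁₁}
⟦rabbit⟧ = {e₁, e₂, e₃, e₄, e₇, e₈, e₉, e₁₀, e₁₁, e₁₂, e₁₄}
… ∩ ⟦beside e₅⟧ = {e₁, e₂, e₃, e₄, e₇, e₈, e₉, e₁₀, e₁₁, e₁₂, e₁₄} ∩ {e₂, e₃, e₄, e₅, e₆, e₈, e₉, e₁₀, e₁₁, e₁₃, e₁₄, e₁₅} = {e₂, e₃, e₄, e₈, e₉, e₁₀, e₁₁, e₁₄}
… ∩ ⟦in front of e₉⟧ = {e₂, e₃, e₄, e₈, e₉, e₁₀, e₁₁, e₁₄} ∩ {e₂, e₃, e₄, e₅, e₆, e₈, e₉, e₁₀, e₁₁, e₁₂, e₁₄} = {e₂, e₃, e₄, e₈, e₉, e₁₀, e₁₁, e₁₄}
… ∩ ⟦who admired e₁₁⟧ = {e₂, e₃, e₄, e₈, e₉, e₁₀, e₁₁, e₁₄} ∩ {e₂, e₄, e₅, e₆, e₇, e₈, e₁₀, e₁₁} = {e₂, e₄, e₈, e₁₀, e₁₁}
So ⟦rabbit beside e₅ in front of e₉ who admired e₁₁⟧ = {e₂, e₄, e₈, e₁₀, e₁₁}.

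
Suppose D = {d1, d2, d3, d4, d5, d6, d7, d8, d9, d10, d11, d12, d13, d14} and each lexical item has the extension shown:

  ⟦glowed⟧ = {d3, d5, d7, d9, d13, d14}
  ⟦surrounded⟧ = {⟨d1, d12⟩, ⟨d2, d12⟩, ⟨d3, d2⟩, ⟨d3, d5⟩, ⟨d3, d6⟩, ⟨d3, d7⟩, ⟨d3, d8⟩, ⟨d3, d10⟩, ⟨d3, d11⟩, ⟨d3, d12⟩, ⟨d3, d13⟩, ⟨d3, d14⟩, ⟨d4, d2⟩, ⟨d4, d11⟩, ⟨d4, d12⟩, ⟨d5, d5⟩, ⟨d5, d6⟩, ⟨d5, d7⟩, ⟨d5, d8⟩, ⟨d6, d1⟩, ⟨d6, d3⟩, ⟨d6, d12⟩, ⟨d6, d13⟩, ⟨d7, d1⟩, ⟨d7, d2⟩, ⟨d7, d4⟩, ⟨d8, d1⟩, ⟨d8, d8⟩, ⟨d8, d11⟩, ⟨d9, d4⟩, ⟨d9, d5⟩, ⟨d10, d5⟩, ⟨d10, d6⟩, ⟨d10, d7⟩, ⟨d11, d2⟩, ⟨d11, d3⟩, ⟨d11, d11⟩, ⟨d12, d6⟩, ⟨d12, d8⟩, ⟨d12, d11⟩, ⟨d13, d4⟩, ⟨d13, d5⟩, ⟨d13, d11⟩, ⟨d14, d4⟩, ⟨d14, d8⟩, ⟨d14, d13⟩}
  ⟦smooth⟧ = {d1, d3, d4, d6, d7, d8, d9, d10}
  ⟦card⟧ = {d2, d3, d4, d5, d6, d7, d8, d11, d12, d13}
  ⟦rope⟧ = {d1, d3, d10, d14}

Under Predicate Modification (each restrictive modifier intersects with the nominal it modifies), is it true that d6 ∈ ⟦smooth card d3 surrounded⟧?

yes

⟦d3 surrounded⟧ = {x : ⟨d3, x⟩ ∈ ⟦surrounded⟧} = {d2, d5, d6, d7, d8, d10, d11, d12, d13, d14}
⟦card⟧ = {d2, d3, d4, d5, d6, d7, d8, d11, d12, d13}
… ∩ ⟦d3 surrounded⟧ = {d2, d3, d4, d5, d6, d7, d8, d11, d12, d13} ∩ {d2, d5, d6, d7, d8, d10, d11, d12, d13, d14} = {d2, d5, d6, d7, d8, d11, d12, d13}
… ∩ ⟦smooth⟧ = {d2, d5, d6, d7, d8, d11, d12, d13} ∩ {d1, d3, d4, d6, d7, d8, d9, d10} = {d6, d7, d8}
⟦smooth card d3 surrounded⟧ = {d6, d7, d8}; d6 ∈ this set.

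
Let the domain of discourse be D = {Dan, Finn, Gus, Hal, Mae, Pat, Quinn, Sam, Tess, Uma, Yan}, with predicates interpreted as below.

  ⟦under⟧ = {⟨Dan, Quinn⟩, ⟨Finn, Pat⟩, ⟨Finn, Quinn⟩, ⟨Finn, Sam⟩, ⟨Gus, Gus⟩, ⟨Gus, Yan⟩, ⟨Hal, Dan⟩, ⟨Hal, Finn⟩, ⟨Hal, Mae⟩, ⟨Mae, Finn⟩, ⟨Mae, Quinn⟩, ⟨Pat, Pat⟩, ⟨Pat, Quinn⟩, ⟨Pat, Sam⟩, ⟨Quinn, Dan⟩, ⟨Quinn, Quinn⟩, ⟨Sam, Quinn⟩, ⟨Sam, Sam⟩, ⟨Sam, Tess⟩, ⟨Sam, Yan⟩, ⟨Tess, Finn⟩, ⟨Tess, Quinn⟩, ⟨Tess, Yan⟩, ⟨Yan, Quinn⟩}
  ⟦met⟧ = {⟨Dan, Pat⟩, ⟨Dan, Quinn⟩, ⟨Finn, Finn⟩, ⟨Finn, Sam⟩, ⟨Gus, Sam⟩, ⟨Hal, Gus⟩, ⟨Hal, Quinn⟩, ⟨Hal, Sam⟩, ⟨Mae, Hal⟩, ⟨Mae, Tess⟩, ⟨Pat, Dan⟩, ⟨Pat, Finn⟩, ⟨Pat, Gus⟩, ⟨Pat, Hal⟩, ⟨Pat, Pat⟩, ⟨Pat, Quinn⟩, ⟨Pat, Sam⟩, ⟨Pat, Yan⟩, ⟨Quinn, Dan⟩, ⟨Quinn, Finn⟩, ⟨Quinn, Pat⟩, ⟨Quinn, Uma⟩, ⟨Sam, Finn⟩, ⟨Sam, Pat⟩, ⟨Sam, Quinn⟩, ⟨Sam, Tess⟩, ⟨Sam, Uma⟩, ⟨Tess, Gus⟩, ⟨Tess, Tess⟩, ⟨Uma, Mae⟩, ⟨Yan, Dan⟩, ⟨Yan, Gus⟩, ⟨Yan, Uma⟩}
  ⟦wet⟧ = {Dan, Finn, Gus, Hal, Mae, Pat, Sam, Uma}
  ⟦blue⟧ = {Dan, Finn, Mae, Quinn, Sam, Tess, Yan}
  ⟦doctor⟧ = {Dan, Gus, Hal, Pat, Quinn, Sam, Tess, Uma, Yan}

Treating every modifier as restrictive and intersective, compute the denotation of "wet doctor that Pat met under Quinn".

{Dan, Pat, Sam}

⟦that Pat met⟧ = {x : ⟨Pat, x⟩ ∈ ⟦met⟧} = {Dan, Finn, Gus, Hal, Pat, Quinn, Sam, Yan}
⟦under Quinn⟧ = {x : ⟨x, Quinn⟩ ∈ ⟦under⟧} = {Dan, Finn, Mae, Pat, Quinn, Sam, Tess, Yan}
⟦doctor⟧ = {Dan, Gus, Hal, Pat, Quinn, Sam, Tess, Uma, Yan}
… ∩ ⟦that Pat met⟧ = {Dan, Gus, Hal, Pat, Quinn, Sam, Tess, Uma, Yan} ∩ {Dan, Finn, Gus, Hal, Pat, Quinn, Sam, Yan} = {Dan, Gus, Hal, Pat, Quinn, Sam, Yan}
… ∩ ⟦under Quinn⟧ = {Dan, Gus, Hal, Pat, Quinn, Sam, Yan} ∩ {Dan, Finn, Mae, Pat, Quinn, Sam, Tess, Yan} = {Dan, Pat, Quinn, Sam, Yan}
… ∩ ⟦wet⟧ = {Dan, Pat, Quinn, Sam, Yan} ∩ {Dan, Finn, Gus, Hal, Mae, Pat, Sam, Uma} = {Dan, Pat, Sam}
So ⟦wet doctor that Pat met under Quinn⟧ = {Dan, Pat, Sam}.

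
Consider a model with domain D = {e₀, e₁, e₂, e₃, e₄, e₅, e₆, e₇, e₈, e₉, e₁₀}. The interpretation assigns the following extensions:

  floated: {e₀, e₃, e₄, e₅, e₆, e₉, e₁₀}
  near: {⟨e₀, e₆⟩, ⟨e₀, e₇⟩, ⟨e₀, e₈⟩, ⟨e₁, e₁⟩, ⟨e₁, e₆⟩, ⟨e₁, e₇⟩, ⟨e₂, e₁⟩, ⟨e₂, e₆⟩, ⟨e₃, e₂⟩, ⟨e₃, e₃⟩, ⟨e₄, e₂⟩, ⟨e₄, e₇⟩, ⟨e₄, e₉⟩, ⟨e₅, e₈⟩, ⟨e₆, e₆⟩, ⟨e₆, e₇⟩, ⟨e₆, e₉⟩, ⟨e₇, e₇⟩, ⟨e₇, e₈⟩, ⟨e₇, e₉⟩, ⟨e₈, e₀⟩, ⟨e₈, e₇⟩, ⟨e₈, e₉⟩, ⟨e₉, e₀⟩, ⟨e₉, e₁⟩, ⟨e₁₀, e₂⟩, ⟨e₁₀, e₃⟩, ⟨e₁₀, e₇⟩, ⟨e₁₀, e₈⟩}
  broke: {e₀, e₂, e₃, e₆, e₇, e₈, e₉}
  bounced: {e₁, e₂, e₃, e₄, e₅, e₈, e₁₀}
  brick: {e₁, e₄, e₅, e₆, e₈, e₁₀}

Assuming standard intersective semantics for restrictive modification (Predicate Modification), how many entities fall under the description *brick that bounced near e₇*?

⟦that bounced⟧ = ⟦bounced⟧ = {e₁, e₂, e₃, e₄, e₅, e₈, e₁₀}
⟦near e₇⟧ = {x : ⟨x, e₇⟩ ∈ ⟦near⟧} = {e₀, e₁, e₄, e₆, e₇, e₈, e₁₀}
⟦brick⟧ = {e₁, e₄, e₅, e₆, e₈, e₁₀}
… ∩ ⟦that bounced⟧ = {e₁, e₄, e₅, e₆, e₈, e₁₀} ∩ {e₁, e₂, e₃, e₄, e₅, e₈, e₁₀} = {e₁, e₄, e₅, e₈, e₁₀}
… ∩ ⟦near e₇⟧ = {e₁, e₄, e₅, e₈, e₁₀} ∩ {e₀, e₁, e₄, e₆, e₇, e₈, e₁₀} = {e₁, e₄, e₈, e₁₀}
⟦brick that bounced near e₇⟧ = {e₁, e₄, e₈, e₁₀}, so the cardinality is 4.

4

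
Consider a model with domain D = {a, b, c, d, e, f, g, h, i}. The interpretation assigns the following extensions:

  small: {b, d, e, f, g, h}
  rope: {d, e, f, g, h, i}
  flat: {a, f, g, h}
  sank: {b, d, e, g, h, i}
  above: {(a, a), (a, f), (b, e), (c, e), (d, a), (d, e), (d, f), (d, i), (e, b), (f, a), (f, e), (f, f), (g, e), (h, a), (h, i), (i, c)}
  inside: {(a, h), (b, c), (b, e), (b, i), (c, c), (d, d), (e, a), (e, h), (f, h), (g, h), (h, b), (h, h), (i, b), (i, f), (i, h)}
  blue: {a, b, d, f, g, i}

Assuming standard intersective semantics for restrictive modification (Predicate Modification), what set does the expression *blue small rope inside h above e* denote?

⟦inside h⟧ = {x : ⟨x, h⟩ ∈ ⟦inside⟧} = {a, e, f, g, h, i}
⟦above e⟧ = {x : ⟨x, e⟩ ∈ ⟦above⟧} = {b, c, d, f, g}
⟦rope⟧ = {d, e, f, g, h, i}
… ∩ ⟦inside h⟧ = {d, e, f, g, h, i} ∩ {a, e, f, g, h, i} = {e, f, g, h, i}
… ∩ ⟦above e⟧ = {e, f, g, h, i} ∩ {b, c, d, f, g} = {f, g}
… ∩ ⟦blue⟧ = {f, g} ∩ {a, b, d, f, g, i} = {f, g}
… ∩ ⟦small⟧ = {f, g} ∩ {b, d, e, f, g, h} = {f, g}
So ⟦blue small rope inside h above e⟧ = {f, g}.

{f, g}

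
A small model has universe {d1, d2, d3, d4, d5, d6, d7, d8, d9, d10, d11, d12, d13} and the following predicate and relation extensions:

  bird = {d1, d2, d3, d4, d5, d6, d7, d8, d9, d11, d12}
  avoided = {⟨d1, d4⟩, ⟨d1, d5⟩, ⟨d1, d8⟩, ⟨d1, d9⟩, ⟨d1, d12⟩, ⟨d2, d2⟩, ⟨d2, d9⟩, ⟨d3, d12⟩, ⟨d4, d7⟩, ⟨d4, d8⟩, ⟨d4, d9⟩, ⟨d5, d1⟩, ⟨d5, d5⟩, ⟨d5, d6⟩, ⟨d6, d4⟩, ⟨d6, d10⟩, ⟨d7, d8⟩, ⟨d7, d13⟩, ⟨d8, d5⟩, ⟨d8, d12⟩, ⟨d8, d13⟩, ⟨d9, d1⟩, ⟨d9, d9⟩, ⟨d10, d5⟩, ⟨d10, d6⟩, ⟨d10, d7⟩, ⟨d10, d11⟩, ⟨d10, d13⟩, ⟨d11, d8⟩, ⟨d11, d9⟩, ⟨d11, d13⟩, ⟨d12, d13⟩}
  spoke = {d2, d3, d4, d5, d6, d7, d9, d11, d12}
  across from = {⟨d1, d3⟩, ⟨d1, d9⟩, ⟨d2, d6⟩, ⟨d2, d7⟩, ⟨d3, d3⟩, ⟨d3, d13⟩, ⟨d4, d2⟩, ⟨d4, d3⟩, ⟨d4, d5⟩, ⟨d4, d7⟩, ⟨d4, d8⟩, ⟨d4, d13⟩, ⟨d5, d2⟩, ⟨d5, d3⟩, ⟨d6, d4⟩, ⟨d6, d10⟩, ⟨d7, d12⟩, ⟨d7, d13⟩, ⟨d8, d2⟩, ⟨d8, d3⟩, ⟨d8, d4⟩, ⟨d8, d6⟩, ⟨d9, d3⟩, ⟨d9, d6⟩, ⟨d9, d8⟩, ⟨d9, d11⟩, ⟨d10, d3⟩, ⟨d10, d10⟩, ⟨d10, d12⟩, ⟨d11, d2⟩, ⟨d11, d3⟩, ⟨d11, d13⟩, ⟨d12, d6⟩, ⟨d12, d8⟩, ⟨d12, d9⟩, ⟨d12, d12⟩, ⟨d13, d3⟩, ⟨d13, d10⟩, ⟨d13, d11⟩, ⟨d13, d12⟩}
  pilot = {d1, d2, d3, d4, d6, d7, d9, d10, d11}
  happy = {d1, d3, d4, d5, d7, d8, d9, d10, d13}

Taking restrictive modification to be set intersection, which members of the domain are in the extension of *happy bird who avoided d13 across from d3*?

⟦who avoided d13⟧ = {x : ⟨x, d13⟩ ∈ ⟦avoided⟧} = {d7, d8, d10, d11, d12}
⟦across from d3⟧ = {x : ⟨x, d3⟩ ∈ ⟦across from⟧} = {d1, d3, d4, d5, d8, d9, d10, d11, d13}
⟦bird⟧ = {d1, d2, d3, d4, d5, d6, d7, d8, d9, d11, d12}
… ∩ ⟦who avoided d13⟧ = {d1, d2, d3, d4, d5, d6, d7, d8, d9, d11, d12} ∩ {d7, d8, d10, d11, d12} = {d7, d8, d11, d12}
… ∩ ⟦across from d3⟧ = {d7, d8, d11, d12} ∩ {d1, d3, d4, d5, d8, d9, d10, d11, d13} = {d8, d11}
… ∩ ⟦happy⟧ = {d8, d11} ∩ {d1, d3, d4, d5, d7, d8, d9, d10, d13} = {d8}
So ⟦happy bird who avoided d13 across from d3⟧ = {d8}.

{d8}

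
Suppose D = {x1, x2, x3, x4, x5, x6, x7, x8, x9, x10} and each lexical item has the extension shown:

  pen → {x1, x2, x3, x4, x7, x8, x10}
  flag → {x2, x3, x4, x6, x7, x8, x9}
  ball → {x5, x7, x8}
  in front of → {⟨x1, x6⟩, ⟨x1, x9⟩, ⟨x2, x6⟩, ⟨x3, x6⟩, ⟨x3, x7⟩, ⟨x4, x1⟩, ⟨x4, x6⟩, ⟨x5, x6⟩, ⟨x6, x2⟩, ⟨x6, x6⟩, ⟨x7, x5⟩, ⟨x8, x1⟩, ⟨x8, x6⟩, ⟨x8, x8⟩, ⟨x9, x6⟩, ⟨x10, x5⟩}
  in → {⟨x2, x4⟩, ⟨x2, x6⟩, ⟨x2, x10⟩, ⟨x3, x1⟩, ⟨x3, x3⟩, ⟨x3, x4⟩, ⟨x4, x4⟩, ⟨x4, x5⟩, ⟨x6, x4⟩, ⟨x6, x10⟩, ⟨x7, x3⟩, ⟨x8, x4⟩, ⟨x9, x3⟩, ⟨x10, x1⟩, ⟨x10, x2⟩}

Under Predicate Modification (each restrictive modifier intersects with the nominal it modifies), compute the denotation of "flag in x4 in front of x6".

⟦in x4⟧ = {x : ⟨x, x4⟩ ∈ ⟦in⟧} = {x2, x3, x4, x6, x8}
⟦in front of x6⟧ = {x : ⟨x, x6⟩ ∈ ⟦in front of⟧} = {x1, x2, x3, x4, x5, x6, x8, x9}
⟦flag⟧ = {x2, x3, x4, x6, x7, x8, x9}
… ∩ ⟦in x4⟧ = {x2, x3, x4, x6, x7, x8, x9} ∩ {x2, x3, x4, x6, x8} = {x2, x3, x4, x6, x8}
… ∩ ⟦in front of x6⟧ = {x2, x3, x4, x6, x8} ∩ {x1, x2, x3, x4, x5, x6, x8, x9} = {x2, x3, x4, x6, x8}
So ⟦flag in x4 in front of x6⟧ = {x2, x3, x4, x6, x8}.

{x2, x3, x4, x6, x8}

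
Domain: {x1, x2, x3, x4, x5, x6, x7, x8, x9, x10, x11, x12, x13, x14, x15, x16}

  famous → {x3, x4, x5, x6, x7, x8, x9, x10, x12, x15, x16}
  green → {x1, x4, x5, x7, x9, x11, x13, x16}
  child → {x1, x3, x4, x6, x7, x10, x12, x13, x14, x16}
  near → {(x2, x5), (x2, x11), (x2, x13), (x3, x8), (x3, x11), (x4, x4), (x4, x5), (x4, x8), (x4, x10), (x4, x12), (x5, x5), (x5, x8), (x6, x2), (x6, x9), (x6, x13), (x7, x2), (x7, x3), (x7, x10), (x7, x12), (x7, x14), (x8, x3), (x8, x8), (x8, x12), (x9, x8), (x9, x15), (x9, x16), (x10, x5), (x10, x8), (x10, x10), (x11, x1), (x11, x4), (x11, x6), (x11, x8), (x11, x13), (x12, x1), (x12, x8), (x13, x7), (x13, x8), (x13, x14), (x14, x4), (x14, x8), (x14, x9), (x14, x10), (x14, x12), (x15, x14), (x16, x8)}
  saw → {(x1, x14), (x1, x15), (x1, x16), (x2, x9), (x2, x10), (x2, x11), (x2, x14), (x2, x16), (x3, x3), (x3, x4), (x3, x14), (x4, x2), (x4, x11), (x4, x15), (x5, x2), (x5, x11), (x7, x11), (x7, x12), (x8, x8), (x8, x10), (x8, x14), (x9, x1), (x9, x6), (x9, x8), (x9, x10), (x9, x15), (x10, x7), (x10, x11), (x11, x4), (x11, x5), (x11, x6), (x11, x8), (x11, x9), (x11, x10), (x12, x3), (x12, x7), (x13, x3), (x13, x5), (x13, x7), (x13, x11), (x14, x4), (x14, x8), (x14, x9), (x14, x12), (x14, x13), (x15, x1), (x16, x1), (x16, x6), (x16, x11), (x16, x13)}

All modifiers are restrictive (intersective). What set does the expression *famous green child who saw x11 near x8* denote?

⟦who saw x11⟧ = {x : ⟨x, x11⟩ ∈ ⟦saw⟧} = {x2, x4, x5, x7, x10, x13, x16}
⟦near x8⟧ = {x : ⟨x, x8⟩ ∈ ⟦near⟧} = {x3, x4, x5, x8, x9, x10, x11, x12, x13, x14, x16}
⟦child⟧ = {x1, x3, x4, x6, x7, x10, x12, x13, x14, x16}
… ∩ ⟦who saw x11⟧ = {x1, x3, x4, x6, x7, x10, x12, x13, x14, x16} ∩ {x2, x4, x5, x7, x10, x13, x16} = {x4, x7, x10, x13, x16}
… ∩ ⟦near x8⟧ = {x4, x7, x10, x13, x16} ∩ {x3, x4, x5, x8, x9, x10, x11, x12, x13, x14, x16} = {x4, x10, x13, x16}
… ∩ ⟦famous⟧ = {x4, x10, x13, x16} ∩ {x3, x4, x5, x6, x7, x8, x9, x10, x12, x15, x16} = {x4, x10, x16}
… ∩ ⟦green⟧ = {x4, x10, x16} ∩ {x1, x4, x5, x7, x9, x11, x13, x16} = {x4, x16}
So ⟦famous green child who saw x11 near x8⟧ = {x4, x16}.

{x4, x16}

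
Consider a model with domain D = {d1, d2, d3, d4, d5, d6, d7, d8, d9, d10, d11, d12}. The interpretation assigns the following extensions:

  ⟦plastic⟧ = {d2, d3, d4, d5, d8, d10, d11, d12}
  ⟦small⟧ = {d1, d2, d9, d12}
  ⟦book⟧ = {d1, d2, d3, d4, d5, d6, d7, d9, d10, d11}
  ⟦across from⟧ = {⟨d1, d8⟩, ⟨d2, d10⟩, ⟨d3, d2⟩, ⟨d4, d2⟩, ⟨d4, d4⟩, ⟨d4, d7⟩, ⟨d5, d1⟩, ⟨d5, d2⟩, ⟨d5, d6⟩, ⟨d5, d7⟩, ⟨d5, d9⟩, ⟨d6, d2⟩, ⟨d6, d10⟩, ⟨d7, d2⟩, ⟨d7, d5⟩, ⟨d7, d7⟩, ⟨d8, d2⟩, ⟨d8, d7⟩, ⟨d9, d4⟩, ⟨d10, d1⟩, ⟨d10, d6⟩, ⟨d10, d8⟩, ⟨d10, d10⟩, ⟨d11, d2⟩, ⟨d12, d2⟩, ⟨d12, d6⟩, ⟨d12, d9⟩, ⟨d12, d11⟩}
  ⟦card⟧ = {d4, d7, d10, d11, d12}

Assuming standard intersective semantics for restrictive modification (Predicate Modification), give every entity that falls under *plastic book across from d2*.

⟦across from d2⟧ = {x : ⟨x, d2⟩ ∈ ⟦across from⟧} = {d3, d4, d5, d6, d7, d8, d11, d12}
⟦book⟧ = {d1, d2, d3, d4, d5, d6, d7, d9, d10, d11}
… ∩ ⟦across from d2⟧ = {d1, d2, d3, d4, d5, d6, d7, d9, d10, d11} ∩ {d3, d4, d5, d6, d7, d8, d11, d12} = {d3, d4, d5, d6, d7, d11}
… ∩ ⟦plastic⟧ = {d3, d4, d5, d6, d7, d11} ∩ {d2, d3, d4, d5, d8, d10, d11, d12} = {d3, d4, d5, d11}
So ⟦plastic book across from d2⟧ = {d3, d4, d5, d11}.

{d3, d4, d5, d11}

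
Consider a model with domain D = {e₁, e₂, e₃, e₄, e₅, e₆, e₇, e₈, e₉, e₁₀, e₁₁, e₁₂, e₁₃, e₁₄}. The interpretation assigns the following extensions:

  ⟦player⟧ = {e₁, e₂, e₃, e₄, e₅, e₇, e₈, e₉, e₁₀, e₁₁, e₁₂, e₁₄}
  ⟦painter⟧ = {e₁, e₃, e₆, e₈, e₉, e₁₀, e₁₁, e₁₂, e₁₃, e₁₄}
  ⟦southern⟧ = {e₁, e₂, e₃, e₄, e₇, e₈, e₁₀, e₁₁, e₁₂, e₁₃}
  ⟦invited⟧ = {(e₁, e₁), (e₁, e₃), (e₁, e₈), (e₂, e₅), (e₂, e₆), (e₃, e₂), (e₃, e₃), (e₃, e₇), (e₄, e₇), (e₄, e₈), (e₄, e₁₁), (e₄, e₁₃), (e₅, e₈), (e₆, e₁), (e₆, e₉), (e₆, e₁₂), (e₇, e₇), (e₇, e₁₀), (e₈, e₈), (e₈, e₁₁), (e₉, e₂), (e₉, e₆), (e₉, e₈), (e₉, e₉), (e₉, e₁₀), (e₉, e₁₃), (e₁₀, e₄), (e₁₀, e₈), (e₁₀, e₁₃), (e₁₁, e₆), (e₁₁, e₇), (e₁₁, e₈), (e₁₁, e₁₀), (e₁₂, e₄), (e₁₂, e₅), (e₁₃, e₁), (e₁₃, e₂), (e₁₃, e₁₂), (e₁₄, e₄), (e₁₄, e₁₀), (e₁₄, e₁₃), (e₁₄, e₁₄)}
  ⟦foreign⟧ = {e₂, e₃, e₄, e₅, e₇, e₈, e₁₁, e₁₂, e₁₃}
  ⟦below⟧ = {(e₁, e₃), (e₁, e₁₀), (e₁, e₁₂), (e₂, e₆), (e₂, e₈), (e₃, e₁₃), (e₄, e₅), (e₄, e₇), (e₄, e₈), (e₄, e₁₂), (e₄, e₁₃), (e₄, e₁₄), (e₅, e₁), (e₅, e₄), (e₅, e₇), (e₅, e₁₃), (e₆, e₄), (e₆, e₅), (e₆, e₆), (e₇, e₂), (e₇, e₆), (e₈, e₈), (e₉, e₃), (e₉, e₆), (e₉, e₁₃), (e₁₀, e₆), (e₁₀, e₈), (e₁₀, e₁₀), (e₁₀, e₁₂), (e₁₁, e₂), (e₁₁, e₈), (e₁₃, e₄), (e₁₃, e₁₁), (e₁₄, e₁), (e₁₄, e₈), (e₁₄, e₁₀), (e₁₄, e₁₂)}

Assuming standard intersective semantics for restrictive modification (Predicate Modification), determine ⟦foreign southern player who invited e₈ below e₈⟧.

⟦who invited e₈⟧ = {x : ⟨x, e₈⟩ ∈ ⟦invited⟧} = {e₁, e₄, e₅, e₈, e₉, e₁₀, e₁₁}
⟦below e₈⟧ = {x : ⟨x, e₈⟩ ∈ ⟦below⟧} = {e₂, e₄, e₈, e₁₀, e₁₁, e₁₄}
⟦player⟧ = {e₁, e₂, e₃, e₄, e₅, e₇, e₈, e₉, e₁₀, e₁₁, e₁₂, e₁₄}
… ∩ ⟦who invited e₈⟧ = {e₁, e₂, e₃, e₄, e₅, e₇, e₈, e₉, e₁₀, e₁₁, e₁₂, e₁₄} ∩ {e₁, e₄, e₅, e₈, e₉, e₁₀, e₁₁} = {e₁, e₄, e₅, e₈, e₉, e₁₀, e₁₁}
… ∩ ⟦below e₈⟧ = {e₁, e₄, e₅, e₈, e₉, e₁₀, e₁₁} ∩ {e₂, e₄, e₈, e₁₀, e₁₁, e₁₄} = {e₄, e₈, e₁₀, e₁₁}
… ∩ ⟦foreign⟧ = {e₄, e₈, e₁₀, e₁₁} ∩ {e₂, e₃, e₄, e₅, e₇, e₈, e₁₁, e₁₂, e₁₃} = {e₄, e₈, e₁₁}
… ∩ ⟦southern⟧ = {e₄, e₈, e₁₁} ∩ {e₁, e₂, e₃, e₄, e₇, e₈, e₁₀, e₁₁, e₁₂, e₁₃} = {e₄, e₈, e₁₁}
So ⟦foreign southern player who invited e₈ below e₈⟧ = {e₄, e₈, e₁₁}.

{e₄, e₈, e₁₁}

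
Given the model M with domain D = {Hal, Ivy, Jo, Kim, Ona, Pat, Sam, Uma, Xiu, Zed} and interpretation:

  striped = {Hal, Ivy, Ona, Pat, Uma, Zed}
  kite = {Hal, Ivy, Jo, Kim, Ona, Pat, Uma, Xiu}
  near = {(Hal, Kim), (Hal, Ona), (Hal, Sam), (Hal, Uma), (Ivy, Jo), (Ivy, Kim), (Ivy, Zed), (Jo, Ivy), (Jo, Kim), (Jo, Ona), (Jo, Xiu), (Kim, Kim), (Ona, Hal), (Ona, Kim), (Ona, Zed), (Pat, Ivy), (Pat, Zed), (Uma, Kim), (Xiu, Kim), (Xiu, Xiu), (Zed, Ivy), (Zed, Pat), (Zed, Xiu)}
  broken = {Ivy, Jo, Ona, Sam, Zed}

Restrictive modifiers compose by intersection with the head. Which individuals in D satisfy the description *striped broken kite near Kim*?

⟦near Kim⟧ = {x : ⟨x, Kim⟩ ∈ ⟦near⟧} = {Hal, Ivy, Jo, Kim, Ona, Uma, Xiu}
⟦kite⟧ = {Hal, Ivy, Jo, Kim, Ona, Pat, Uma, Xiu}
… ∩ ⟦near Kim⟧ = {Hal, Ivy, Jo, Kim, Ona, Pat, Uma, Xiu} ∩ {Hal, Ivy, Jo, Kim, Ona, Uma, Xiu} = {Hal, Ivy, Jo, Kim, Ona, Uma, Xiu}
… ∩ ⟦striped⟧ = {Hal, Ivy, Jo, Kim, Ona, Uma, Xiu} ∩ {Hal, Ivy, Ona, Pat, Uma, Zed} = {Hal, Ivy, Ona, Uma}
… ∩ ⟦broken⟧ = {Hal, Ivy, Ona, Uma} ∩ {Ivy, Jo, Ona, Sam, Zed} = {Ivy, Ona}
So ⟦striped broken kite near Kim⟧ = {Ivy, Ona}.

{Ivy, Ona}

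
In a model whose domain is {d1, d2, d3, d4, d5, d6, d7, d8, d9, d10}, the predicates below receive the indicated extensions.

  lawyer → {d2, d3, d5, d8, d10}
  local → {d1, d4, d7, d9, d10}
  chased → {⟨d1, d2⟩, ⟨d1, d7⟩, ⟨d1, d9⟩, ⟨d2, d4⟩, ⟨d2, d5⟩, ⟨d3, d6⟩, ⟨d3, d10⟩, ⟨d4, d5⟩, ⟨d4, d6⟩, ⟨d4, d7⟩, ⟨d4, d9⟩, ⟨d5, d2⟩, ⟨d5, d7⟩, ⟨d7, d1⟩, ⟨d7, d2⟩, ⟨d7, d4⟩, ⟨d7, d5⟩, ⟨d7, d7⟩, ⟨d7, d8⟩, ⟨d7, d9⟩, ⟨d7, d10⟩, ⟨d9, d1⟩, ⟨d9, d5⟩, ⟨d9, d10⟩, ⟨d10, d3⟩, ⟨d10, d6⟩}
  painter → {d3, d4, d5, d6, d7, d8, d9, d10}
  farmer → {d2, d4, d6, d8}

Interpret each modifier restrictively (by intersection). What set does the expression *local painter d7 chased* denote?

⟦d7 chased⟧ = {x : ⟨d7, x⟩ ∈ ⟦chased⟧} = {d1, d2, d4, d5, d7, d8, d9, d10}
⟦painter⟧ = {d3, d4, d5, d6, d7, d8, d9, d10}
… ∩ ⟦d7 chased⟧ = {d3, d4, d5, d6, d7, d8, d9, d10} ∩ {d1, d2, d4, d5, d7, d8, d9, d10} = {d4, d5, d7, d8, d9, d10}
… ∩ ⟦local⟧ = {d4, d5, d7, d8, d9, d10} ∩ {d1, d4, d7, d9, d10} = {d4, d7, d9, d10}
So ⟦local painter d7 chased⟧ = {d4, d7, d9, d10}.

{d4, d7, d9, d10}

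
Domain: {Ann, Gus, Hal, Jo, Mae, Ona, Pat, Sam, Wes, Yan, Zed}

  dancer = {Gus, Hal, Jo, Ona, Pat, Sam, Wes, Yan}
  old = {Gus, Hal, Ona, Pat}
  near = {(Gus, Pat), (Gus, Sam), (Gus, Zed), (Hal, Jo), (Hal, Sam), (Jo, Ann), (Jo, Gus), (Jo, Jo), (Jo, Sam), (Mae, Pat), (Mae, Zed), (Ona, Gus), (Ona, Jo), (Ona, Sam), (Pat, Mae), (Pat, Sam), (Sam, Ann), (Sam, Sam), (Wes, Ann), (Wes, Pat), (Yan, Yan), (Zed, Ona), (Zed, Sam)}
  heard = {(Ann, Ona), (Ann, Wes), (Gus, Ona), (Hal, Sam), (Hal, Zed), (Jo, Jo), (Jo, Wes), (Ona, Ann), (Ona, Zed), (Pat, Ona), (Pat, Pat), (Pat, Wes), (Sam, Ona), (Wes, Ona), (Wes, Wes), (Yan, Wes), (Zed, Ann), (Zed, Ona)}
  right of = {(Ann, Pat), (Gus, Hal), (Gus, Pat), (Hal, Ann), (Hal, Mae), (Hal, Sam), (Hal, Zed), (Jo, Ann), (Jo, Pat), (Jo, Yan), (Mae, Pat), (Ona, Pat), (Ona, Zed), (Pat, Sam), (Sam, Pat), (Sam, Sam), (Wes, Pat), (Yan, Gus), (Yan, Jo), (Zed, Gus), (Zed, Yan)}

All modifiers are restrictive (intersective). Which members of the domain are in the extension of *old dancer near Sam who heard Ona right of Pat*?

⟦near Sam⟧ = {x : ⟨x, Sam⟩ ∈ ⟦near⟧} = {Gus, Hal, Jo, Ona, Pat, Sam, Zed}
⟦who heard Ona⟧ = {x : ⟨x, Ona⟩ ∈ ⟦heard⟧} = {Ann, Gus, Pat, Sam, Wes, Zed}
⟦right of Pat⟧ = {x : ⟨x, Pat⟩ ∈ ⟦right of⟧} = {Ann, Gus, Jo, Mae, Ona, Sam, Wes}
⟦dancer⟧ = {Gus, Hal, Jo, Ona, Pat, Sam, Wes, Yan}
… ∩ ⟦near Sam⟧ = {Gus, Hal, Jo, Ona, Pat, Sam, Wes, Yan} ∩ {Gus, Hal, Jo, Ona, Pat, Sam, Zed} = {Gus, Hal, Jo, Ona, Pat, Sam}
… ∩ ⟦who heard Ona⟧ = {Gus, Hal, Jo, Ona, Pat, Sam} ∩ {Ann, Gus, Pat, Sam, Wes, Zed} = {Gus, Pat, Sam}
… ∩ ⟦right of Pat⟧ = {Gus, Pat, Sam} ∩ {Ann, Gus, Jo, Mae, Ona, Sam, Wes} = {Gus, Sam}
… ∩ ⟦old⟧ = {Gus, Sam} ∩ {Gus, Hal, Ona, Pat} = {Gus}
So ⟦old dancer near Sam who heard Ona right of Pat⟧ = {Gus}.

{Gus}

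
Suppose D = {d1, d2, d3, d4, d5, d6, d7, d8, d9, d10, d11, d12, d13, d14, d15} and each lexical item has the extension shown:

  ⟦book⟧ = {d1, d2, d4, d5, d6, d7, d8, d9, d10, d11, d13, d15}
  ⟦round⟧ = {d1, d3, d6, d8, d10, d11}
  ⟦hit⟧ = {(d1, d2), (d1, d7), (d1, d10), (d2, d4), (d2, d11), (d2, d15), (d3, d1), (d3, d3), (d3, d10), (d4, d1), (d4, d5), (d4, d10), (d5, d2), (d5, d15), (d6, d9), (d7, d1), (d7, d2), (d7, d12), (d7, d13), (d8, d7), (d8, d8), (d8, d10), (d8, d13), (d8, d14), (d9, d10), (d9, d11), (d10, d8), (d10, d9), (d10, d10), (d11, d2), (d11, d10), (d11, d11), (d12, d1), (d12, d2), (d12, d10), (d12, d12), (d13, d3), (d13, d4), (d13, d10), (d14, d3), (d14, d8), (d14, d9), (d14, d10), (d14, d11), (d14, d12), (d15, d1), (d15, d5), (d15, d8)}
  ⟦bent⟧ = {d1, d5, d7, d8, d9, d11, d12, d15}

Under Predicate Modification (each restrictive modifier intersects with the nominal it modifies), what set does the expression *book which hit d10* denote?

{d1, d4, d8, d9, d10, d11, d13}

⟦which hit d10⟧ = {x : ⟨x, d10⟩ ∈ ⟦hit⟧} = {d1, d3, d4, d8, d9, d10, d11, d12, d13, d14}
⟦book⟧ = {d1, d2, d4, d5, d6, d7, d8, d9, d10, d11, d13, d15}
… ∩ ⟦which hit d10⟧ = {d1, d2, d4, d5, d6, d7, d8, d9, d10, d11, d13, d15} ∩ {d1, d3, d4, d8, d9, d10, d11, d12, d13, d14} = {d1, d4, d8, d9, d10, d11, d13}
So ⟦book which hit d10⟧ = {d1, d4, d8, d9, d10, d11, d13}.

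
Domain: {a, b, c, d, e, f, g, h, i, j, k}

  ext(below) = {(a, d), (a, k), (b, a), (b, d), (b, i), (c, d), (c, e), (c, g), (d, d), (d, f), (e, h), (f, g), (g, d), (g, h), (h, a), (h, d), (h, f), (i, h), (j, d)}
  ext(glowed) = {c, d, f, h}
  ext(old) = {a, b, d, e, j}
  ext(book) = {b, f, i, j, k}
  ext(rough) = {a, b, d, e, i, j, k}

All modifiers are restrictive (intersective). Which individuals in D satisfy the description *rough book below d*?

⟦below d⟧ = {x : ⟨x, d⟩ ∈ ⟦below⟧} = {a, b, c, d, g, h, j}
⟦book⟧ = {b, f, i, j, k}
… ∩ ⟦below d⟧ = {b, f, i, j, k} ∩ {a, b, c, d, g, h, j} = {b, j}
… ∩ ⟦rough⟧ = {b, j} ∩ {a, b, d, e, i, j, k} = {b, j}
So ⟦rough book below d⟧ = {b, j}.

{b, j}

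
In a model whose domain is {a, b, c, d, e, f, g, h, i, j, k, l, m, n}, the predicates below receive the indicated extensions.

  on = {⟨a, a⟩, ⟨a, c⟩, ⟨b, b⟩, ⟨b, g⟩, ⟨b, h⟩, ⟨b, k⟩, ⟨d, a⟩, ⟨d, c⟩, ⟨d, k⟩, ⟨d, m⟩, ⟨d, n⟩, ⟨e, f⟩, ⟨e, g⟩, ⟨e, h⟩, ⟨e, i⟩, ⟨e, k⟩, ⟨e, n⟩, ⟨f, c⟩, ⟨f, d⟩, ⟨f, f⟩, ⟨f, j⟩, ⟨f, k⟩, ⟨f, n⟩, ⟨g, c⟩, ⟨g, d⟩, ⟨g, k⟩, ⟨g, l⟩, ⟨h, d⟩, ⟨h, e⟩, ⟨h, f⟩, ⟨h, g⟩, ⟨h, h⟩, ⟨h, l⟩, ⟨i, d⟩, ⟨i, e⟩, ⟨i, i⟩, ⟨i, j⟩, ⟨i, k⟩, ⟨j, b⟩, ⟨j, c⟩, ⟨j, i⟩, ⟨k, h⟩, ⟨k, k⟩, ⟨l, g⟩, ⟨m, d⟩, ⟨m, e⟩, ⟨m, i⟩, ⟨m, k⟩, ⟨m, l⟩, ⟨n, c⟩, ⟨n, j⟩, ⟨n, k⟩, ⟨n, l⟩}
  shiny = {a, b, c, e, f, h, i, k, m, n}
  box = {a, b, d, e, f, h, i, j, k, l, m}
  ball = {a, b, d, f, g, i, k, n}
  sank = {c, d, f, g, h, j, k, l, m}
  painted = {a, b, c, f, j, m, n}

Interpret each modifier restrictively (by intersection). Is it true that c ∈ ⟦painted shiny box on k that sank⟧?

no

⟦on k⟧ = {x : ⟨x, k⟩ ∈ ⟦on⟧} = {b, d, e, f, g, i, k, m, n}
⟦that sank⟧ = ⟦sank⟧ = {c, d, f, g, h, j, k, l, m}
⟦box⟧ = {a, b, d, e, f, h, i, j, k, l, m}
… ∩ ⟦on k⟧ = {a, b, d, e, f, h, i, j, k, l, m} ∩ {b, d, e, f, g, i, k, m, n} = {b, d, e, f, i, k, m}
… ∩ ⟦that sank⟧ = {b, d, e, f, i, k, m} ∩ {c, d, f, g, h, j, k, l, m} = {d, f, k, m}
… ∩ ⟦painted⟧ = {d, f, k, m} ∩ {a, b, c, f, j, m, n} = {f, m}
… ∩ ⟦shiny⟧ = {f, m} ∩ {a, b, c, e, f, h, i, k, m, n} = {f, m}
⟦painted shiny box on k that sank⟧ = {f, m}; c ∉ this set.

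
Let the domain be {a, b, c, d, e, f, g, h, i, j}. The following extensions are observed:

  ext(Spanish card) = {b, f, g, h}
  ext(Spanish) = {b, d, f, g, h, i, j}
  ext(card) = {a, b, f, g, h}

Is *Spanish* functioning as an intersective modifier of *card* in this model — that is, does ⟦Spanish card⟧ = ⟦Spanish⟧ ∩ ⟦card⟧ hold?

yes

⟦Spanish⟧ ∩ ⟦card⟧ = {b, d, f, g, h, i, j} ∩ {a, b, f, g, h} = {b, f, g, h}
Observed ⟦Spanish card⟧ = {b, f, g, h}.
These coincide, so the modifier is intersective here.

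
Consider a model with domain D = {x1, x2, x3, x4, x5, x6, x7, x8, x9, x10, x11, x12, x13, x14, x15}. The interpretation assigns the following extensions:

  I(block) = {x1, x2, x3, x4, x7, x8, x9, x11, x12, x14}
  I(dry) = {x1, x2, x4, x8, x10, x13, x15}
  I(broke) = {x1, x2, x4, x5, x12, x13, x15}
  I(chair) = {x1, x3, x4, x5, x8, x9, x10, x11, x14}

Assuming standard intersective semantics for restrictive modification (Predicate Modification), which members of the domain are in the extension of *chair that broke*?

{x1, x4, x5}

⟦that broke⟧ = ⟦broke⟧ = {x1, x2, x4, x5, x12, x13, x15}
⟦chair⟧ = {x1, x3, x4, x5, x8, x9, x10, x11, x14}
… ∩ ⟦that broke⟧ = {x1, x3, x4, x5, x8, x9, x10, x11, x14} ∩ {x1, x2, x4, x5, x12, x13, x15} = {x1, x4, x5}
So ⟦chair that broke⟧ = {x1, x4, x5}.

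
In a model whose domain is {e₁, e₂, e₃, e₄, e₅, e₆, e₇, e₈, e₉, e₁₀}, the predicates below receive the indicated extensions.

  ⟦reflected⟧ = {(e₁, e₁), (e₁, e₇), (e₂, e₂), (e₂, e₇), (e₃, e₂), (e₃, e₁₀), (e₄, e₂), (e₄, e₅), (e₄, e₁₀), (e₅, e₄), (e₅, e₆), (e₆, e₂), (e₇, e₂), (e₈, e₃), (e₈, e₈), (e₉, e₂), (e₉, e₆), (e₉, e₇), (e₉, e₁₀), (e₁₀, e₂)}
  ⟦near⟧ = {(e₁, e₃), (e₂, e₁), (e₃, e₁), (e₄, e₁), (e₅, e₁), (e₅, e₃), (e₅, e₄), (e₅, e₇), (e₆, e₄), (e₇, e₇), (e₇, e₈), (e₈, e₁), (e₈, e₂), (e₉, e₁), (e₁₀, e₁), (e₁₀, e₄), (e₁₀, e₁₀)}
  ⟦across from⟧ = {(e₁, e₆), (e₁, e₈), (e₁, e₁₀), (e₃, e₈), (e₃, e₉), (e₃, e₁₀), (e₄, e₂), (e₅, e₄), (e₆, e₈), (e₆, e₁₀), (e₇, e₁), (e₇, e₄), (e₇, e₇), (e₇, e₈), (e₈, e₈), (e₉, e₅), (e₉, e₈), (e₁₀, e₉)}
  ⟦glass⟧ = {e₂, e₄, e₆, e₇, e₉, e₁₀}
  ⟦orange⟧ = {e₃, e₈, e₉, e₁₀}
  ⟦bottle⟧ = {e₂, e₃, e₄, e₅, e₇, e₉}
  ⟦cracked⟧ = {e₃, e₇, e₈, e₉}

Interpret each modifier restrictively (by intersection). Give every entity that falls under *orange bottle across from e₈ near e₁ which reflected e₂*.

{e₃, e₉}

⟦across from e₈⟧ = {x : ⟨x, e₈⟩ ∈ ⟦across from⟧} = {e₁, e₃, e₆, e₇, e₈, e₉}
⟦near e₁⟧ = {x : ⟨x, e₁⟩ ∈ ⟦near⟧} = {e₂, e₃, e₄, e₅, e₈, e₉, e₁₀}
⟦which reflected e₂⟧ = {x : ⟨x, e₂⟩ ∈ ⟦reflected⟧} = {e₂, e₃, e₄, e₆, e₇, e₉, e₁₀}
⟦bottle⟧ = {e₂, e₃, e₄, e₅, e₇, e₉}
… ∩ ⟦across from e₈⟧ = {e₂, e₃, e₄, e₅, e₇, e₉} ∩ {e₁, e₃, e₆, e₇, e₈, e₉} = {e₃, e₇, e₉}
… ∩ ⟦near e₁⟧ = {e₃, e₇, e₉} ∩ {e₂, e₃, e₄, e₅, e₈, e₉, e₁₀} = {e₃, e₉}
… ∩ ⟦which reflected e₂⟧ = {e₃, e₉} ∩ {e₂, e₃, e₄, e₆, e₇, e₉, e₁₀} = {e₃, e₉}
… ∩ ⟦orange⟧ = {e₃, e₉} ∩ {e₃, e₈, e₉, e₁₀} = {e₃, e₉}
So ⟦orange bottle across from e₈ near e₁ which reflected e₂⟧ = {e₃, e₉}.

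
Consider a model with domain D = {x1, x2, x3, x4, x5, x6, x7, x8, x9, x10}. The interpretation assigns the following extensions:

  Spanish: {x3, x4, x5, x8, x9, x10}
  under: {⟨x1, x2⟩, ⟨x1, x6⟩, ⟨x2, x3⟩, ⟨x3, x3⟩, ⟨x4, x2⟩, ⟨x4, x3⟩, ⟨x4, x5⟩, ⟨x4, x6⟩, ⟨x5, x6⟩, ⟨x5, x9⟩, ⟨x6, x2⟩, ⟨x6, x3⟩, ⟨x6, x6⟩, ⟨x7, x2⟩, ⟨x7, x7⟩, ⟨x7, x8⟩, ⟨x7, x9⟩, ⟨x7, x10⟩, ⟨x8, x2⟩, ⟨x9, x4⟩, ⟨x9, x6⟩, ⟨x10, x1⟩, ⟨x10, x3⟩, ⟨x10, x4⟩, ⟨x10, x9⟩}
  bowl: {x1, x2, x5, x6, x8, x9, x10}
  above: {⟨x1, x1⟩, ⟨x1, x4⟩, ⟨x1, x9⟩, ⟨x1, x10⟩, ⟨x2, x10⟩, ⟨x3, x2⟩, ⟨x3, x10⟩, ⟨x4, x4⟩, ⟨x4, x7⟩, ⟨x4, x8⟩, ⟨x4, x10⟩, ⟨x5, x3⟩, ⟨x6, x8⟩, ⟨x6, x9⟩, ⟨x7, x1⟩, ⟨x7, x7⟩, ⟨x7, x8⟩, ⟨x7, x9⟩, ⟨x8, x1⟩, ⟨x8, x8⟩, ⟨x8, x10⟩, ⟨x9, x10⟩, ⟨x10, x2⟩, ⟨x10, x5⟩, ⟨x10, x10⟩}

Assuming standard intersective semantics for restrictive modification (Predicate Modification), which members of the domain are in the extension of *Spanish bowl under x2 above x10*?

{x8}

⟦under x2⟧ = {x : ⟨x, x2⟩ ∈ ⟦under⟧} = {x1, x4, x6, x7, x8}
⟦above x10⟧ = {x : ⟨x, x10⟩ ∈ ⟦above⟧} = {x1, x2, x3, x4, x8, x9, x10}
⟦bowl⟧ = {x1, x2, x5, x6, x8, x9, x10}
… ∩ ⟦under x2⟧ = {x1, x2, x5, x6, x8, x9, x10} ∩ {x1, x4, x6, x7, x8} = {x1, x6, x8}
… ∩ ⟦above x10⟧ = {x1, x6, x8} ∩ {x1, x2, x3, x4, x8, x9, x10} = {x1, x8}
… ∩ ⟦Spanish⟧ = {x1, x8} ∩ {x3, x4, x5, x8, x9, x10} = {x8}
So ⟦Spanish bowl under x2 above x10⟧ = {x8}.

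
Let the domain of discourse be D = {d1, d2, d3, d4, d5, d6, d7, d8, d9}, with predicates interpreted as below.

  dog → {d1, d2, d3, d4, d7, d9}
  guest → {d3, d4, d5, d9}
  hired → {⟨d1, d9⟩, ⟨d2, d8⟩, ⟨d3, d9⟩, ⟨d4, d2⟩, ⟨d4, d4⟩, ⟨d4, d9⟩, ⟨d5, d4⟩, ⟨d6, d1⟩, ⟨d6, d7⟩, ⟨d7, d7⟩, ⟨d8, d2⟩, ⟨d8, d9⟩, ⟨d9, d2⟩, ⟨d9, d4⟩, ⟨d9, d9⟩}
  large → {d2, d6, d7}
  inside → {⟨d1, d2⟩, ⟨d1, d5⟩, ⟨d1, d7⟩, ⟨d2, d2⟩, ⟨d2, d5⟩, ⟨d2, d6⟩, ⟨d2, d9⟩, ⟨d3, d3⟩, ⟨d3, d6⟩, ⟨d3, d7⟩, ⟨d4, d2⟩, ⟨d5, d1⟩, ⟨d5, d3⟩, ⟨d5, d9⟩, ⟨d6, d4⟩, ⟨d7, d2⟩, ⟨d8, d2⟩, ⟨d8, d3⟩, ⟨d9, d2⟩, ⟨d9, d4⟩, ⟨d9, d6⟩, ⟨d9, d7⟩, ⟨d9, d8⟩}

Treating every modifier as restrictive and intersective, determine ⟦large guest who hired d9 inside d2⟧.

⟦who hired d9⟧ = {x : ⟨x, d9⟩ ∈ ⟦hired⟧} = {d1, d3, d4, d8, d9}
⟦inside d2⟧ = {x : ⟨x, d2⟩ ∈ ⟦inside⟧} = {d1, d2, d4, d7, d8, d9}
⟦guest⟧ = {d3, d4, d5, d9}
… ∩ ⟦who hired d9⟧ = {d3, d4, d5, d9} ∩ {d1, d3, d4, d8, d9} = {d3, d4, d9}
… ∩ ⟦inside d2⟧ = {d3, d4, d9} ∩ {d1, d2, d4, d7, d8, d9} = {d4, d9}
… ∩ ⟦large⟧ = {d4, d9} ∩ {d2, d6, d7} = ∅
So ⟦large guest who hired d9 inside d2⟧ = { }.

{ }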